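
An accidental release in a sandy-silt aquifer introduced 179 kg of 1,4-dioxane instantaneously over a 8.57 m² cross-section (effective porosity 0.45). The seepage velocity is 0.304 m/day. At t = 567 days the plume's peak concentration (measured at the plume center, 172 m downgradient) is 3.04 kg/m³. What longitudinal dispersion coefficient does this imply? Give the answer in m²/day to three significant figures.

At the plume center C_max = M/(n_e·A·√(4πDt)), so D = M²/(4πt·(n_e·A·C_max)²).
n_e·A·C_max = 0.45 × 8.57 × 3.04 = 11.72 kg/m.
D = 179²/(4π × 567 × 11.72²) = 0.0327 m²/day.

0.0327 m²/day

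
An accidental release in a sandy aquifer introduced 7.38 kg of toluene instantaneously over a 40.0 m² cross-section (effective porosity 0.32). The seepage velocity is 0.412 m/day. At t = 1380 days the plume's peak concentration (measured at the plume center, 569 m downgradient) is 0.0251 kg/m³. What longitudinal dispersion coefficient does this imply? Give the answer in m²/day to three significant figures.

At the plume center C_max = M/(n_e·A·√(4πDt)), so D = M²/(4πt·(n_e·A·C_max)²).
n_e·A·C_max = 0.32 × 40.0 × 0.0251 = 0.3213 kg/m.
D = 7.38²/(4π × 1380 × 0.3213²) = 0.0304 m²/day.

0.0304 m²/day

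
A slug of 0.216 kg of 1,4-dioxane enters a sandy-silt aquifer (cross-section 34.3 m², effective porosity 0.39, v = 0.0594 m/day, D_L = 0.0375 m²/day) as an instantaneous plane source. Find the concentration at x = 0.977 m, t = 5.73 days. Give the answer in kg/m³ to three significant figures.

0.00613 kg/m³

For an instantaneous plane source, C(x,t) = M/(n_e·A·√(4πDt)) · exp(−(x−vt)²/(4Dt)), with n_e·A the pore (flow) area.
Plume center vt = 0.0594 × 5.73 = 0.340362 m, so the well at 0.977 m is 0.636638 m downgradient of the peak.
√(4πDt) = 1.643 m, giving peak height M/(n_e·A·√(4πDt)) = 0.216/(0.39 × 34.3 × 1.643) = 0.009828 kg/m³.
(x−vt)²/(4Dt) = (0.636638)²/(4 × 0.0375 × 5.73) = 0.4716; exp(−0.4716) = 0.6240.
C = 0.009828 × 0.6240 = 0.00613 kg/m³.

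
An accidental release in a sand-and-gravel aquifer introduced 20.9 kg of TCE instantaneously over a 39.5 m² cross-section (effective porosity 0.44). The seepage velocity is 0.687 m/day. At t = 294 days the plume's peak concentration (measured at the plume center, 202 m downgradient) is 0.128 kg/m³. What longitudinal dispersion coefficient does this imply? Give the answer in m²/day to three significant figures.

0.0239 m²/day

At the plume center C_max = M/(n_e·A·√(4πDt)), so D = M²/(4πt·(n_e·A·C_max)²).
n_e·A·C_max = 0.44 × 39.5 × 0.128 = 2.225 kg/m.
D = 20.9²/(4π × 294 × 2.225²) = 0.0239 m²/day.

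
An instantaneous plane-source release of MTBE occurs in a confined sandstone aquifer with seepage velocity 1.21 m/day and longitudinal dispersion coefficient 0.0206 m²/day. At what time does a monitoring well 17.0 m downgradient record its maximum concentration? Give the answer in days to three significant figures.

14.0 days

For the 1D instantaneous-source solution, setting ∂C/∂t = 0 at fixed x gives v²t² + 2Dt − x² = 0, so t = (√(D² + v²x²) − D)/v².
√(D² + v²x²) = √(0.0206² + 1.21² × 17.0²) = 20.57; v² = 1.4641.
t = (20.57 − 0.0206)/1.4641 = 14.0 days (vs. the pure-advection estimate x/v = 14.0 d).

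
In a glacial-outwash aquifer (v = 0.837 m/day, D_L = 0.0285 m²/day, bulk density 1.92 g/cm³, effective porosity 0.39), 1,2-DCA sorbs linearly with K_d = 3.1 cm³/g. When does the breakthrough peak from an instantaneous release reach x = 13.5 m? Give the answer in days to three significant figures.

262 days

Retardation factor R = 1 + ρ_b·K_d/n = 1 + 1.92 × 3.1/0.39 = 16.26.
Sorption retards both mechanisms: v_R = v/R = 0.05148 m/day, D_R = D/R = 0.001753 m²/day.
Peak time from v_R²t² + 2D_R t − x² = 0: t = (√(D_R² + v_R²x²) − D_R)/v_R².
√(D_R² + v_R²x²) = √(0.001753² + 0.05148² × 13.5²) = 0.6950; v_R² = 0.002650.
t = (0.6950 − 0.001753)/0.002650 = 262 days.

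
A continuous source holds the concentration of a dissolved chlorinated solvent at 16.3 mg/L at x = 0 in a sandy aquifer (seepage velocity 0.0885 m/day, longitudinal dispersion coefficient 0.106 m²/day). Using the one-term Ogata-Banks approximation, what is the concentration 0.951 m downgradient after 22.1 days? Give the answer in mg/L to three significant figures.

For a continuous step input, C/C₀ ≈ ½·erfc((x−vt)/(2√(Dt))).
vt = 0.0885 × 22.1 = 1.95585 m and 2√(Dt) = 2√(0.106 × 22.1) = 3.061 m.
Argument (x−vt)/(2√(Dt)) = (0.951 − 1.95585)/3.061 = -0.3283; ½·erfc(-0.3283) = 0.6788.
C = 16.3 × 0.6788 = 11.1 mg/L.

11.1 mg/L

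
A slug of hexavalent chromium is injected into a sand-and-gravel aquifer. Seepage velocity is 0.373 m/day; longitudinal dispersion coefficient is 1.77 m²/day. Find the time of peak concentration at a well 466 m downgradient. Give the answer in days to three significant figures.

For the 1D instantaneous-source solution, setting ∂C/∂t = 0 at fixed x gives v²t² + 2Dt − x² = 0, so t = (√(D² + v²x²) − D)/v².
√(D² + v²x²) = √(1.77² + 0.373² × 466²) = 173.8; v² = 0.139129.
t = (173.8 − 1.77)/0.139129 = 1240 days (vs. the pure-advection estimate x/v = 1250 d).

1240 days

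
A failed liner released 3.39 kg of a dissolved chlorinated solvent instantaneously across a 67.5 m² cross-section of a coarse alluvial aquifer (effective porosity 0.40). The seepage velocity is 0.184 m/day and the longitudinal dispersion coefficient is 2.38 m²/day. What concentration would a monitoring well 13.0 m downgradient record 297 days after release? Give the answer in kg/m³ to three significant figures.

For an instantaneous plane source, C(x,t) = M/(n_e·A·√(4πDt)) · exp(−(x−vt)²/(4Dt)), with n_e·A the pore (flow) area.
Plume center vt = 0.184 × 297 = 54.648 m, so the well at 13.0 m is 41.648 m upgradient of the peak.
√(4πDt) = 94.25 m, giving peak height M/(n_e·A·√(4πDt)) = 3.39/(0.40 × 67.5 × 94.25) = 0.001332 kg/m³.
(x−vt)²/(4Dt) = (-41.648)²/(4 × 2.38 × 297) = 0.6135; exp(−0.6135) = 0.5415.
C = 0.001332 × 0.5415 = 0.000721 kg/m³.

0.000721 kg/m³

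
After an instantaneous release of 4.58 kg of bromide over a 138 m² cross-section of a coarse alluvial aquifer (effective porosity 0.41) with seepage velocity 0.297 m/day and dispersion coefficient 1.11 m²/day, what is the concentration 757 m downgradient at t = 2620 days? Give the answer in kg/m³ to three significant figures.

0.000407 kg/m³

For an instantaneous plane source, C(x,t) = M/(n_e·A·√(4πDt)) · exp(−(x−vt)²/(4Dt)), with n_e·A the pore (flow) area.
Plume center vt = 0.297 × 2620 = 778.14 m, so the well at 757 m is 21.14 m upgradient of the peak.
√(4πDt) = 191.2 m, giving peak height M/(n_e·A·√(4πDt)) = 4.58/(0.41 × 138 × 191.2) = 0.0004234 kg/m³.
(x−vt)²/(4Dt) = (-21.14)²/(4 × 1.11 × 2620) = 0.03842; exp(−0.03842) = 0.9623.
C = 0.0004234 × 0.9623 = 0.000407 kg/m³.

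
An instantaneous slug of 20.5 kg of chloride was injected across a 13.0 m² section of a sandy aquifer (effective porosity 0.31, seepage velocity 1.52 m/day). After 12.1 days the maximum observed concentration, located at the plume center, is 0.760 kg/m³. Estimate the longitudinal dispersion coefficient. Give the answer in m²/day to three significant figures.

0.295 m²/day

At the plume center C_max = M/(n_e·A·√(4πDt)), so D = M²/(4πt·(n_e·A·C_max)²).
n_e·A·C_max = 0.31 × 13.0 × 0.760 = 3.063 kg/m.
D = 20.5²/(4π × 12.1 × 3.063²) = 0.295 m²/day.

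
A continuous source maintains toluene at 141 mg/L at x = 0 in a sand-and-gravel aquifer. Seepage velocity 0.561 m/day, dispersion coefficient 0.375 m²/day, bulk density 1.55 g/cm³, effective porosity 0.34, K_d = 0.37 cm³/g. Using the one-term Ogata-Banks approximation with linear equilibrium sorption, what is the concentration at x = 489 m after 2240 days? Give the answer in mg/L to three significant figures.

Retardation factor R = 1 + ρ_b·K_d/n = 1 + 1.55 × 0.37/0.34 = 2.687.
Sorption retards both mechanisms: v_R = v/R = 0.2088 m/day, D_R = D/R = 0.1396 m²/day.
v_R·t = 0.2088 × 2240 = 467.712 m; 2√(D_R t) = 35.37 m; argument = (489 − 467.712)/35.37 = 0.6019.
C = C₀ × ½·erfc(0.6019) = 141 × 0.1973 = 27.8 mg/L.

27.8 mg/L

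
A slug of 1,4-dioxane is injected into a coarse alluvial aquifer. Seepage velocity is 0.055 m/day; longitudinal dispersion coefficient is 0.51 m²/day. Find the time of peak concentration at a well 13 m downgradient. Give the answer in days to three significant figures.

For the 1D instantaneous-source solution, setting ∂C/∂t = 0 at fixed x gives v²t² + 2Dt − x² = 0, so t = (√(D² + v²x²) − D)/v².
√(D² + v²x²) = √(0.51² + 0.055² × 13²) = 0.8783; v² = 0.003025.
t = (0.8783 − 0.51)/0.003025 = 122 days (vs. the pure-advection estimate x/v = 236 d).

122 days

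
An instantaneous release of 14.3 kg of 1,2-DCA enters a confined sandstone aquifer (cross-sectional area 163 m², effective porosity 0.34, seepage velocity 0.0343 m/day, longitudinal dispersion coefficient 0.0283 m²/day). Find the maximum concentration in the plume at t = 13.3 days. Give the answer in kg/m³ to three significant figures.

The peak of an instantaneous 1D plume sits at x = vt; there the Gaussian factor is 1 and C_max = M/(n_e·A·√(4πDt)), where n_e·A is the pore area the mass is dissolved in.
√(4πDt) = √(4π × 0.0283 × 13.3) = 2.175 m, so C_max = 14.3/(0.34 × 163 × 2.175) = 0.119 kg/m³.

0.119 kg/m³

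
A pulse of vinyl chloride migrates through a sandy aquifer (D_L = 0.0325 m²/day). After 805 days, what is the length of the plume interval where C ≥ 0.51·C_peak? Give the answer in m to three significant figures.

The plume is Gaussian with σ = √(2Dt) = √(2 × 0.0325 × 805) = 7.234 m.
C/C_peak = exp(−Δx²/(2σ²)) = 0.51 ⇒ Δx = σ·√(−2 ln 0.51) = 7.234 × 1.160 = 8.391 m.
Width = 2Δx = 16.8 m.

16.8 m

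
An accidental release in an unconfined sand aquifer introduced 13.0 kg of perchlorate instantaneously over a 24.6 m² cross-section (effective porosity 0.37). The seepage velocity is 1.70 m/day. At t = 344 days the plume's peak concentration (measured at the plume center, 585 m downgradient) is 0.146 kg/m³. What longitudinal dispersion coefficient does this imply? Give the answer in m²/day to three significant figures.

0.0221 m²/day

At the plume center C_max = M/(n_e·A·√(4πDt)), so D = M²/(4πt·(n_e·A·C_max)²).
n_e·A·C_max = 0.37 × 24.6 × 0.146 = 1.329 kg/m.
D = 13.0²/(4π × 344 × 1.329²) = 0.0221 m²/day.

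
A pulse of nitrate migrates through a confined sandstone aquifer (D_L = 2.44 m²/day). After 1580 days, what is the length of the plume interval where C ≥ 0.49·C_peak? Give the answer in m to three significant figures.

210 m

The plume is Gaussian with σ = √(2Dt) = √(2 × 2.44 × 1580) = 87.81 m.
C/C_peak = exp(−Δx²/(2σ²)) = 0.49 ⇒ Δx = σ·√(−2 ln 0.49) = 87.81 × 1.194 = 104.8 m.
Width = 2Δx = 210 m.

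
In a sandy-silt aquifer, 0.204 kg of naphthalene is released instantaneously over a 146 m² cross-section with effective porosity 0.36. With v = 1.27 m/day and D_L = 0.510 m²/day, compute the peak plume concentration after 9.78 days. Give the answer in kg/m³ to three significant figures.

The peak of an instantaneous 1D plume sits at x = vt; there the Gaussian factor is 1 and C_max = M/(n_e·A·√(4πDt)), where n_e·A is the pore area the mass is dissolved in.
√(4πDt) = √(4π × 0.510 × 9.78) = 7.917 m, so C_max = 0.204/(0.36 × 146 × 7.917) = 0.000490 kg/m³.

0.000490 kg/m³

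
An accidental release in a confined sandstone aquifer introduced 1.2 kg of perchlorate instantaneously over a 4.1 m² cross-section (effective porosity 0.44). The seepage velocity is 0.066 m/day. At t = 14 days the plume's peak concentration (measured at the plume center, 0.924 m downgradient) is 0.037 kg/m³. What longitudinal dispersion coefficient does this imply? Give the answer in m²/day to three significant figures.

1.84 m²/day

At the plume center C_max = M/(n_e·A·√(4πDt)), so D = M²/(4πt·(n_e·A·C_max)²).
n_e·A·C_max = 0.44 × 4.1 × 0.037 = 0.06675 kg/m.
D = 1.2²/(4π × 14 × 0.06675²) = 1.84 m²/day.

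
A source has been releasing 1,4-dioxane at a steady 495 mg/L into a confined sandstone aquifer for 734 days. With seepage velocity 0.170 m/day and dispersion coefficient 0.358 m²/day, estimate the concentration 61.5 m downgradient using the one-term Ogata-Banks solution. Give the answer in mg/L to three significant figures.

For a continuous step input, C/C₀ ≈ ½·erfc((x−vt)/(2√(Dt))).
vt = 0.170 × 734 = 124.78 m and 2√(Dt) = 2√(0.358 × 734) = 32.42 m.
Argument (x−vt)/(2√(Dt)) = (61.5 − 124.78)/32.42 = -1.952; ½·erfc(-1.952) = 0.9971.
C = 495 × 0.9971 = 494 mg/L.

494 mg/L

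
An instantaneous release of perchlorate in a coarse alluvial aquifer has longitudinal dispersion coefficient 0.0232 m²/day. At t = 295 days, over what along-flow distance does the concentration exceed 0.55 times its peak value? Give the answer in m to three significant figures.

The plume is Gaussian with σ = √(2Dt) = √(2 × 0.0232 × 295) = 3.700 m.
C/C_peak = exp(−Δx²/(2σ²)) = 0.55 ⇒ Δx = σ·√(−2 ln 0.55) = 3.700 × 1.093 = 4.044 m.
Width = 2Δx = 8.09 m.

8.09 m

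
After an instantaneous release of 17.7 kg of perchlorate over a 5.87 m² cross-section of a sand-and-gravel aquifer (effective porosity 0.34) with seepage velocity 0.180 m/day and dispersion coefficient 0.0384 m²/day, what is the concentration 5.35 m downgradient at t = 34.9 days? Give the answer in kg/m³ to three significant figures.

For an instantaneous plane source, C(x,t) = M/(n_e·A·√(4πDt)) · exp(−(x−vt)²/(4Dt)), with n_e·A the pore (flow) area.
Plume center vt = 0.180 × 34.9 = 6.282 m, so the well at 5.35 m is 0.932 m upgradient of the peak.
√(4πDt) = 4.104 m, giving peak height M/(n_e·A·√(4πDt)) = 17.7/(0.34 × 5.87 × 4.104) = 2.161 kg/m³.
(x−vt)²/(4Dt) = (-0.932)²/(4 × 0.0384 × 34.9) = 0.1620; exp(−0.1620) = 0.8504.
C = 2.161 × 0.8504 = 1.84 kg/m³.

1.84 kg/m³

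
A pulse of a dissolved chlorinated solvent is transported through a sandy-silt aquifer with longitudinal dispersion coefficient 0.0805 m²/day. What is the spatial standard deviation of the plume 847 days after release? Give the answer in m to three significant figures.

Dispersive spreading gives a Gaussian with σ² = 2Dt; advection only shifts the center.
σ = √(2 × 0.0805 × 847) = 11.7 m.

11.7 m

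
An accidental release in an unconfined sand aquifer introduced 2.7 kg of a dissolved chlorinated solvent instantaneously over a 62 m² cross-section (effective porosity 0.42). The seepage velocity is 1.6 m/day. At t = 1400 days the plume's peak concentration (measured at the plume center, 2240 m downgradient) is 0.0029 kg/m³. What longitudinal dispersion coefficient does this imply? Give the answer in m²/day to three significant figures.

At the plume center C_max = M/(n_e·A·√(4πDt)), so D = M²/(4πt·(n_e·A·C_max)²).
n_e·A·C_max = 0.42 × 62 × 0.0029 = 0.07552 kg/m.
D = 2.7²/(4π × 1400 × 0.07552²) = 0.0727 m²/day.

0.0727 m²/day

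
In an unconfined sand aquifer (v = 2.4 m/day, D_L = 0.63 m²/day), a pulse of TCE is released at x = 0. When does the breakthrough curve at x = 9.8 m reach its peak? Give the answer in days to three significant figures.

3.98 days

For the 1D instantaneous-source solution, setting ∂C/∂t = 0 at fixed x gives v²t² + 2Dt − x² = 0, so t = (√(D² + v²x²) − D)/v².
√(D² + v²x²) = √(0.63² + 2.4² × 9.8²) = 23.53; v² = 5.76.
t = (23.53 − 0.63)/5.76 = 3.98 days (vs. the pure-advection estimate x/v = 4.08 d).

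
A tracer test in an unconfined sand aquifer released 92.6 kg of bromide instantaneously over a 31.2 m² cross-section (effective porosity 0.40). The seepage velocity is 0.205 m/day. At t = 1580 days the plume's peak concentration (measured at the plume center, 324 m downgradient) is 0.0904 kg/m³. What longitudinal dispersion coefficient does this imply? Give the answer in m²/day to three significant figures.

0.339 m²/day

At the plume center C_max = M/(n_e·A·√(4πDt)), so D = M²/(4πt·(n_e·A·C_max)²).
n_e·A·C_max = 0.40 × 31.2 × 0.0904 = 1.128 kg/m.
D = 92.6²/(4π × 1580 × 1.128²) = 0.339 m²/day.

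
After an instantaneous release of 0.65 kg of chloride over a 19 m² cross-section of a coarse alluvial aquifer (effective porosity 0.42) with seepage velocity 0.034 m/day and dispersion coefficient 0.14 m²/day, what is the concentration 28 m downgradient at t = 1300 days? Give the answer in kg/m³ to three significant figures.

0.00119 kg/m³

For an instantaneous plane source, C(x,t) = M/(n_e·A·√(4πDt)) · exp(−(x−vt)²/(4Dt)), with n_e·A the pore (flow) area.
Plume center vt = 0.034 × 1300 = 44.2 m, so the well at 28 m is 16.2 m upgradient of the peak.
√(4πDt) = 47.82 m, giving peak height M/(n_e·A·√(4πDt)) = 0.65/(0.42 × 19 × 47.82) = 0.001703 kg/m³.
(x−vt)²/(4Dt) = (-16.2)²/(4 × 0.14 × 1300) = 0.3605; exp(−0.3605) = 0.6973.
C = 0.001703 × 0.6973 = 0.00119 kg/m³.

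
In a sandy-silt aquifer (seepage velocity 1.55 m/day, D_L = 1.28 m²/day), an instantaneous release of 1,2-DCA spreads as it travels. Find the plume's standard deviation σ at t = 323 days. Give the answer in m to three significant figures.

Dispersive spreading gives a Gaussian with σ² = 2Dt; advection only shifts the center.
σ = √(2 × 1.28 × 323) = 28.8 m.

28.8 m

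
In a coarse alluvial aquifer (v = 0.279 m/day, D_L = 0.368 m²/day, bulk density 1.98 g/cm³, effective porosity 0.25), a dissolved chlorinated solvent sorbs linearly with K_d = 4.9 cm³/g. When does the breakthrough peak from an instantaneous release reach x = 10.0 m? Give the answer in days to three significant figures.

Retardation factor R = 1 + ρ_b·K_d/n = 1 + 1.98 × 4.9/0.25 = 39.81.
Sorption retards both mechanisms: v_R = v/R = 0.007008 m/day, D_R = D/R = 0.009244 m²/day.
Peak time from v_R²t² + 2D_R t − x² = 0: t = (√(D_R² + v_R²x²) − D_R)/v_R².
√(D_R² + v_R²x²) = √(0.009244² + 0.007008² × 10.0²) = 0.07069; v_R² = 4.911e-05.
t = (0.07069 − 0.009244)/4.911e-05 = 1250 days.

1250 days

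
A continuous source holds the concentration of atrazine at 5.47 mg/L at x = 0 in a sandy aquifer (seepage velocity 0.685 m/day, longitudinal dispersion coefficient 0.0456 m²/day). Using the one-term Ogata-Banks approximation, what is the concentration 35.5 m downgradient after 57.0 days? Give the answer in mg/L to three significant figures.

For a continuous step input, C/C₀ ≈ ½·erfc((x−vt)/(2√(Dt))).
vt = 0.685 × 57.0 = 39.045 m and 2√(Dt) = 2√(0.0456 × 57.0) = 3.224 m.
Argument (x−vt)/(2√(Dt)) = (35.5 − 39.045)/3.224 = -1.100; ½·erfc(-1.100) = 0.9401.
C = 5.47 × 0.9401 = 5.14 mg/L.

5.14 mg/L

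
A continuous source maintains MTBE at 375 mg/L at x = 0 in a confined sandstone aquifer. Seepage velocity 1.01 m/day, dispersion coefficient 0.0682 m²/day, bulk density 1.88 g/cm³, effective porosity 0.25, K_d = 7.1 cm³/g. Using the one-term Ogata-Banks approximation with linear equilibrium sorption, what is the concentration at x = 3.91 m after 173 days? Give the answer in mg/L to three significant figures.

Retardation factor R = 1 + ρ_b·K_d/n = 1 + 1.88 × 7.1/0.25 = 54.39.
Sorption retards both mechanisms: v_R = v/R = 0.01857 m/day, D_R = D/R = 0.001254 m²/day.
v_R·t = 0.01857 × 173 = 3.21261 m; 2√(D_R t) = 0.9315 m; argument = (3.91 − 3.21261)/0.9315 = 0.7487.
C = C₀ × ½·erfc(0.7487) = 375 × 0.1448 = 54.3 mg/L.

54.3 mg/L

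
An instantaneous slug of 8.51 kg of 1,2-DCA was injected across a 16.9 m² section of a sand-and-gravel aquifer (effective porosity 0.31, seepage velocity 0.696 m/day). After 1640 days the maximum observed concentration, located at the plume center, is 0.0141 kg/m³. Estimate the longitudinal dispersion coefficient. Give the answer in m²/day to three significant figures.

0.644 m²/day

At the plume center C_max = M/(n_e·A·√(4πDt)), so D = M²/(4πt·(n_e·A·C_max)²).
n_e·A·C_max = 0.31 × 16.9 × 0.0141 = 0.07387 kg/m.
D = 8.51²/(4π × 1640 × 0.07387²) = 0.644 m²/day.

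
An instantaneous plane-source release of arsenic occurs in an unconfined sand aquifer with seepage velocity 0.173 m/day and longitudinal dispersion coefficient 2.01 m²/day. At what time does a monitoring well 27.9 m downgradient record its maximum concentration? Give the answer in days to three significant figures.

For the 1D instantaneous-source solution, setting ∂C/∂t = 0 at fixed x gives v²t² + 2Dt − x² = 0, so t = (√(D² + v²x²) − D)/v².
√(D² + v²x²) = √(2.01² + 0.173² × 27.9²) = 5.228; v² = 0.029929.
t = (5.228 − 2.01)/0.029929 = 108 days (vs. the pure-advection estimate x/v = 161 d).

108 days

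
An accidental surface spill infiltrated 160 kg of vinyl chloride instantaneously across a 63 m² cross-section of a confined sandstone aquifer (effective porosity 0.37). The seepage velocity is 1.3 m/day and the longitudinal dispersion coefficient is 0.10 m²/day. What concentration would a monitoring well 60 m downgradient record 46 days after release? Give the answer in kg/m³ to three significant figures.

For an instantaneous plane source, C(x,t) = M/(n_e·A·√(4πDt)) · exp(−(x−vt)²/(4Dt)), with n_e·A the pore (flow) area.
Plume center vt = 1.3 × 46 = 59.8 m, so the well at 60 m is 0.2 m downgradient of the peak.
√(4πDt) = 7.603 m, giving peak height M/(n_e·A·√(4πDt)) = 160/(0.37 × 63 × 7.603) = 0.9028 kg/m³.
(x−vt)²/(4Dt) = (0.2)²/(4 × 0.10 × 46) = 0.002174; exp(−0.002174) = 0.9978.
C = 0.9028 × 0.9978 = 0.901 kg/m³.

0.901 kg/m³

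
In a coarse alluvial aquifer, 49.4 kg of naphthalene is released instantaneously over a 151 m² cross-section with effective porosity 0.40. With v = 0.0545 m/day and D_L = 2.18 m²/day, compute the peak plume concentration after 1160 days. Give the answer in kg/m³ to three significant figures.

The peak of an instantaneous 1D plume sits at x = vt; there the Gaussian factor is 1 and C_max = M/(n_e·A·√(4πDt)), where n_e·A is the pore area the mass is dissolved in.
√(4πDt) = √(4π × 2.18 × 1160) = 178.3 m, so C_max = 49.4/(0.40 × 151 × 178.3) = 0.00459 kg/m³.

0.00459 kg/m³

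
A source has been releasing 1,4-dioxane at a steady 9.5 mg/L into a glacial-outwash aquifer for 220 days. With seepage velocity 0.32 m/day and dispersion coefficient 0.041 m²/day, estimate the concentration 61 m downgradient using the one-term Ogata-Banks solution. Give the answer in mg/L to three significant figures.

9.37 mg/L

For a continuous step input, C/C₀ ≈ ½·erfc((x−vt)/(2√(Dt))).
vt = 0.32 × 220 = 70.4 m and 2√(Dt) = 2√(0.041 × 220) = 6.007 m.
Argument (x−vt)/(2√(Dt)) = (61 − 70.4)/6.007 = -1.565; ½·erfc(-1.565) = 0.9866.
C = 9.5 × 0.9866 = 9.37 mg/L.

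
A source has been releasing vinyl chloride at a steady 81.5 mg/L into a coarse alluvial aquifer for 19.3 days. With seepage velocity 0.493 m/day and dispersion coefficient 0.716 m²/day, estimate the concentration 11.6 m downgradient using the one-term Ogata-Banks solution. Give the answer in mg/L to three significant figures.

28.2 mg/L

For a continuous step input, C/C₀ ≈ ½·erfc((x−vt)/(2√(Dt))).
vt = 0.493 × 19.3 = 9.5149 m and 2√(Dt) = 2√(0.716 × 19.3) = 7.435 m.
Argument (x−vt)/(2√(Dt)) = (11.6 − 9.5149)/7.435 = 0.2804; ½·erfc(0.2804) = 0.3459.
C = 81.5 × 0.3459 = 28.2 mg/L.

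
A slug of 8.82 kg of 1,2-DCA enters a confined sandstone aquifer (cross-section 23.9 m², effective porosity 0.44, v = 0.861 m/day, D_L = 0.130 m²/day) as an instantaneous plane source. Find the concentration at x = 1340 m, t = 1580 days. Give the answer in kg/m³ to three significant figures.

0.00996 kg/m³

For an instantaneous plane source, C(x,t) = M/(n_e·A·√(4πDt)) · exp(−(x−vt)²/(4Dt)), with n_e·A the pore (flow) area.
Plume center vt = 0.861 × 1580 = 1360.38 m, so the well at 1340 m is 20.38 m upgradient of the peak.
√(4πDt) = 50.80 m, giving peak height M/(n_e·A·√(4πDt)) = 8.82/(0.44 × 23.9 × 50.80) = 0.01651 kg/m³.
(x−vt)²/(4Dt) = (-20.38)²/(4 × 0.130 × 1580) = 0.5055; exp(−0.5055) = 0.6032.
C = 0.01651 × 0.6032 = 0.00996 kg/m³.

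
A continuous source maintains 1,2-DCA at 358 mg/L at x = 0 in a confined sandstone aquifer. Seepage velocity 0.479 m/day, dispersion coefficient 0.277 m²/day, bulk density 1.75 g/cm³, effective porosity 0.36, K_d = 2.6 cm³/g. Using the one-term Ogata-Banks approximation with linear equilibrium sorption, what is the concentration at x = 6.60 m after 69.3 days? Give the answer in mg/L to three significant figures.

2.33 mg/L

Retardation factor R = 1 + ρ_b·K_d/n = 1 + 1.75 × 2.6/0.36 = 13.64.
Sorption retards both mechanisms: v_R = v/R = 0.03512 m/day, D_R = D/R = 0.02031 m²/day.
v_R·t = 0.03512 × 69.3 = 2.433816 m; 2√(D_R t) = 2.373 m; argument = (6.60 − 2.433816)/2.373 = 1.756.
C = C₀ × ½·erfc(1.756) = 358 × 0.006507 = 2.33 mg/L.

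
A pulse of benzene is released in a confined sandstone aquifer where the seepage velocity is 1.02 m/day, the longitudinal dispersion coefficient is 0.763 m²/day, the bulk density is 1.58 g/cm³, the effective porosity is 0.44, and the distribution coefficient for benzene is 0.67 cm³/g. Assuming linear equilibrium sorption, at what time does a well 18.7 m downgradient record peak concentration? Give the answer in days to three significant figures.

60.0 days

Retardation factor R = 1 + ρ_b·K_d/n = 1 + 1.58 × 0.67/0.44 = 3.406.
Sorption retards both mechanisms: v_R = v/R = 0.2995 m/day, D_R = D/R = 0.2240 m²/day.
Peak time from v_R²t² + 2D_R t − x² = 0: t = (√(D_R² + v_R²x²) − D_R)/v_R².
√(D_R² + v_R²x²) = √(0.2240² + 0.2995² × 18.7²) = 5.605; v_R² = 0.08970.
t = (5.605 − 0.2240)/0.08970 = 60.0 days.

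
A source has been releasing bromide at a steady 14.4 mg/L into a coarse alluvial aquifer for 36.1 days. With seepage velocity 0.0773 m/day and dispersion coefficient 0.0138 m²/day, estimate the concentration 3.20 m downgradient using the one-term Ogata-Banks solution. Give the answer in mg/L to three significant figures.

For a continuous step input, C/C₀ ≈ ½·erfc((x−vt)/(2√(Dt))).
vt = 0.0773 × 36.1 = 2.79053 m and 2√(Dt) = 2√(0.0138 × 36.1) = 1.412 m.
Argument (x−vt)/(2√(Dt)) = (3.20 − 2.79053)/1.412 = 0.2900; ½·erfc(0.2900) = 0.3409.
C = 14.4 × 0.3409 = 4.91 mg/L.

4.91 mg/L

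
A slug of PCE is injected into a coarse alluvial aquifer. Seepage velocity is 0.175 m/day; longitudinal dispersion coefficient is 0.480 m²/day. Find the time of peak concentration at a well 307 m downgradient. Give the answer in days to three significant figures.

For the 1D instantaneous-source solution, setting ∂C/∂t = 0 at fixed x gives v²t² + 2Dt − x² = 0, so t = (√(D² + v²x²) − D)/v².
√(D² + v²x²) = √(0.480² + 0.175² × 307²) = 53.73; v² = 0.030625.
t = (53.73 − 0.480)/0.030625 = 1740 days (vs. the pure-advection estimate x/v = 1750 d).

1740 days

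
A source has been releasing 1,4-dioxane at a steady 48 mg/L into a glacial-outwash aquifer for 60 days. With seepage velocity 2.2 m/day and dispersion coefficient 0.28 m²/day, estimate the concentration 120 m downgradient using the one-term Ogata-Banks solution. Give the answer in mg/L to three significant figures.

47.1 mg/L

For a continuous step input, C/C₀ ≈ ½·erfc((x−vt)/(2√(Dt))).
vt = 2.2 × 60 = 132 m and 2√(Dt) = 2√(0.28 × 60) = 8.198 m.
Argument (x−vt)/(2√(Dt)) = (120 − 132)/8.198 = -1.464; ½·erfc(-1.464) = 0.9808.
C = 48 × 0.9808 = 47.1 mg/L.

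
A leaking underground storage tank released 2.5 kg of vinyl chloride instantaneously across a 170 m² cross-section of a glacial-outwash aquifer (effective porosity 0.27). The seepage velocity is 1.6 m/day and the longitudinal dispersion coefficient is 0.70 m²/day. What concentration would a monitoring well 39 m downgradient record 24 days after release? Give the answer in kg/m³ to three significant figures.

0.00373 kg/m³

For an instantaneous plane source, C(x,t) = M/(n_e·A·√(4πDt)) · exp(−(x−vt)²/(4Dt)), with n_e·A the pore (flow) area.
Plume center vt = 1.6 × 24 = 38.4 m, so the well at 39 m is 0.6 m downgradient of the peak.
√(4πDt) = 14.53 m, giving peak height M/(n_e·A·√(4πDt)) = 2.5/(0.27 × 170 × 14.53) = 0.003749 kg/m³.
(x−vt)²/(4Dt) = (0.6)²/(4 × 0.70 × 24) = 0.005357; exp(−0.005357) = 0.9947.
C = 0.003749 × 0.9947 = 0.00373 kg/m³.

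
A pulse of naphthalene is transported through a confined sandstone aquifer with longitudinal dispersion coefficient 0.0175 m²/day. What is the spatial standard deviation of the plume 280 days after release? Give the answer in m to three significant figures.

Dispersive spreading gives a Gaussian with σ² = 2Dt; advection only shifts the center.
σ = √(2 × 0.0175 × 280) = 3.13 m.

3.13 m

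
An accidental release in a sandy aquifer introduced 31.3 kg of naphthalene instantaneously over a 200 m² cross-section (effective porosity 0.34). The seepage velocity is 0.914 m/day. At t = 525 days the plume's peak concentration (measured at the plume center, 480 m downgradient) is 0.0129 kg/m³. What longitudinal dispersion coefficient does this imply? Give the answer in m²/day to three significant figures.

At the plume center C_max = M/(n_e·A·√(4πDt)), so D = M²/(4πt·(n_e·A·C_max)²).
n_e·A·C_max = 0.34 × 200 × 0.0129 = 0.8772 kg/m.
D = 31.3²/(4π × 525 × 0.8772²) = 0.193 m²/day.

0.193 m²/day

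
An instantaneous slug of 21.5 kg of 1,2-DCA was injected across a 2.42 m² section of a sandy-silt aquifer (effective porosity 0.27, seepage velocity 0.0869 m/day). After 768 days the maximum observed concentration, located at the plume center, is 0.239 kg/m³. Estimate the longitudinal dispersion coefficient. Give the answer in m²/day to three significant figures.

At the plume center C_max = M/(n_e·A·√(4πDt)), so D = M²/(4πt·(n_e·A·C_max)²).
n_e·A·C_max = 0.27 × 2.42 × 0.239 = 0.1562 kg/m.
D = 21.5²/(4π × 768 × 0.1562²) = 1.96 m²/day.

1.96 m²/day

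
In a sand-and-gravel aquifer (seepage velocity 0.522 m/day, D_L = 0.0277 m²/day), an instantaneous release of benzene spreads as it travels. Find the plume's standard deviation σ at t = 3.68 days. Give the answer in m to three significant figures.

0.452 m

Dispersive spreading gives a Gaussian with σ² = 2Dt; advection only shifts the center.
σ = √(2 × 0.0277 × 3.68) = 0.452 m.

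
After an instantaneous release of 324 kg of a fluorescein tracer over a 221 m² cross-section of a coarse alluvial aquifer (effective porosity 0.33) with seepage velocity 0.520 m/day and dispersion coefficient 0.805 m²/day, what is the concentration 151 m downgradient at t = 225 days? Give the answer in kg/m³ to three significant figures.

0.0189 kg/m³

For an instantaneous plane source, C(x,t) = M/(n_e·A·√(4πDt)) · exp(−(x−vt)²/(4Dt)), with n_e·A the pore (flow) area.
Plume center vt = 0.520 × 225 = 117 m, so the well at 151 m is 34 m downgradient of the peak.
√(4πDt) = 47.71 m, giving peak height M/(n_e·A·√(4πDt)) = 324/(0.33 × 221 × 47.71) = 0.09312 kg/m³.
(x−vt)²/(4Dt) = (34)²/(4 × 0.805 × 225) = 1.596; exp(−1.596) = 0.2027.
C = 0.09312 × 0.2027 = 0.0189 kg/m³.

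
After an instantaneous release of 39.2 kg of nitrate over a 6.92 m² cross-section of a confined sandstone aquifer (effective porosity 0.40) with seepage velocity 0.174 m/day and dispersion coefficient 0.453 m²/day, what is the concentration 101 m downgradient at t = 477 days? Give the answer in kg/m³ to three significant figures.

For an instantaneous plane source, C(x,t) = M/(n_e·A·√(4πDt)) · exp(−(x−vt)²/(4Dt)), with n_e·A the pore (flow) area.
Plume center vt = 0.174 × 477 = 82.998 m, so the well at 101 m is 18.002 m downgradient of the peak.
√(4πDt) = 52.11 m, giving peak height M/(n_e·A·√(4πDt)) = 39.2/(0.40 × 6.92 × 52.11) = 0.2718 kg/m³.
(x−vt)²/(4Dt) = (18.002)²/(4 × 0.453 × 477) = 0.3749; exp(−0.3749) = 0.6874.
C = 0.2718 × 0.6874 = 0.187 kg/m³.

0.187 kg/m³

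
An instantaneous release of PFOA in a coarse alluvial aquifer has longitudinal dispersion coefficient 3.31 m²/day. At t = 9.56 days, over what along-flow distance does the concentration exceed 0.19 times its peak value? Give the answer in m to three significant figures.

29.0 m

The plume is Gaussian with σ = √(2Dt) = √(2 × 3.31 × 9.56) = 7.955 m.
C/C_peak = exp(−Δx²/(2σ²)) = 0.19 ⇒ Δx = σ·√(−2 ln 0.19) = 7.955 × 1.822 = 14.49 m.
Width = 2Δx = 29.0 m.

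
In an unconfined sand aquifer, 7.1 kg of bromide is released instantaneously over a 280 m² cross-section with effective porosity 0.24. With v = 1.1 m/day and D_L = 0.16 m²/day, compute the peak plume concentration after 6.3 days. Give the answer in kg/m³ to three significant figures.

The peak of an instantaneous 1D plume sits at x = vt; there the Gaussian factor is 1 and C_max = M/(n_e·A·√(4πDt)), where n_e·A is the pore area the mass is dissolved in.
√(4πDt) = √(4π × 0.16 × 6.3) = 3.559 m, so C_max = 7.1/(0.24 × 280 × 3.559) = 0.0297 kg/m³.

0.0297 kg/m³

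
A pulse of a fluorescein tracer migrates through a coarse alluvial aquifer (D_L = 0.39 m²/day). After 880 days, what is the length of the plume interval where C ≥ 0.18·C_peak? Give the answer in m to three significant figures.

97.0 m

The plume is Gaussian with σ = √(2Dt) = √(2 × 0.39 × 880) = 26.20 m.
C/C_peak = exp(−Δx²/(2σ²)) = 0.18 ⇒ Δx = σ·√(−2 ln 0.18) = 26.20 × 1.852 = 48.52 m.
Width = 2Δx = 97.0 m.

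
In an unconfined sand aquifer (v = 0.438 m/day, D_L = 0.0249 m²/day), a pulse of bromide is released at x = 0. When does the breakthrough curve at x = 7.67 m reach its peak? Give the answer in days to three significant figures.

17.4 days

For the 1D instantaneous-source solution, setting ∂C/∂t = 0 at fixed x gives v²t² + 2Dt − x² = 0, so t = (√(D² + v²x²) − D)/v².
√(D² + v²x²) = √(0.0249² + 0.438² × 7.67²) = 3.360; v² = 0.191844.
t = (3.360 − 0.0249)/0.191844 = 17.4 days (vs. the pure-advection estimate x/v = 17.5 d).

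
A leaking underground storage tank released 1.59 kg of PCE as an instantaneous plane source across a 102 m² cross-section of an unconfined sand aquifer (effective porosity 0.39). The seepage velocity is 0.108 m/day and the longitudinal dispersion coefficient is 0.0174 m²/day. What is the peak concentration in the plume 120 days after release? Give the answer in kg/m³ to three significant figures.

0.00780 kg/m³

The peak of an instantaneous 1D plume sits at x = vt; there the Gaussian factor is 1 and C_max = M/(n_e·A·√(4πDt)), where n_e·A is the pore area the mass is dissolved in.
√(4πDt) = √(4π × 0.0174 × 120) = 5.122 m, so C_max = 1.59/(0.39 × 102 × 5.122) = 0.00780 kg/m³.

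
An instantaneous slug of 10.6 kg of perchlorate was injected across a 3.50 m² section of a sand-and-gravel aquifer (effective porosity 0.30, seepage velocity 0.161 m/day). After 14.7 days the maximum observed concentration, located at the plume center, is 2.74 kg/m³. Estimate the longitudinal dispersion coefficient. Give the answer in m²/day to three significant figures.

At the plume center C_max = M/(n_e·A·√(4πDt)), so D = M²/(4πt·(n_e·A·C_max)²).
n_e·A·C_max = 0.30 × 3.50 × 2.74 = 2.877 kg/m.
D = 10.6²/(4π × 14.7 × 2.877²) = 0.0735 m²/day.

0.0735 m²/day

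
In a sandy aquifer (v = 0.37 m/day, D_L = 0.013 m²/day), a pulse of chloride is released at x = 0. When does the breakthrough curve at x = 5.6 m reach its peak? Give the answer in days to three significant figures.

15.0 days

For the 1D instantaneous-source solution, setting ∂C/∂t = 0 at fixed x gives v²t² + 2Dt − x² = 0, so t = (√(D² + v²x²) − D)/v².
√(D² + v²x²) = √(0.013² + 0.37² × 5.6²) = 2.072; v² = 0.1369.
t = (2.072 − 0.013)/0.1369 = 15.0 days (vs. the pure-advection estimate x/v = 15.1 d).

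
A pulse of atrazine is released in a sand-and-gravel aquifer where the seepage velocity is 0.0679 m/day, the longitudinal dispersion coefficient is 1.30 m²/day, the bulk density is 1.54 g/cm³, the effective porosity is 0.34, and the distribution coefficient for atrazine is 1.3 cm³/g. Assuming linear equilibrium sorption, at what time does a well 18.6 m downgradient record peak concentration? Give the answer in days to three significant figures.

766 days

Retardation factor R = 1 + ρ_b·K_d/n = 1 + 1.54 × 1.3/0.34 = 6.888.
Sorption retards both mechanisms: v_R = v/R = 0.009858 m/day, D_R = D/R = 0.1887 m²/day.
Peak time from v_R²t² + 2D_R t − x² = 0: t = (√(D_R² + v_R²x²) − D_R)/v_R².
√(D_R² + v_R²x²) = √(0.1887² + 0.009858² × 18.6²) = 0.2631; v_R² = 9.718e-05.
t = (0.2631 − 0.1887)/9.718e-05 = 766 days.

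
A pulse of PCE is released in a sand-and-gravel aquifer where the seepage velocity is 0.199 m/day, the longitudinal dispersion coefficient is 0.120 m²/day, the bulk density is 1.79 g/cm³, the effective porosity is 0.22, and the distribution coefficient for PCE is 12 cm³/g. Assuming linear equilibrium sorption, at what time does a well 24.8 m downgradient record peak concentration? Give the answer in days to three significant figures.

Retardation factor R = 1 + ρ_b·K_d/n = 1 + 1.79 × 12/0.22 = 98.64.
Sorption retards both mechanisms: v_R = v/R = 0.002017 m/day, D_R = D/R = 0.001217 m²/day.
Peak time from v_R²t² + 2D_R t − x² = 0: t = (√(D_R² + v_R²x²) − D_R)/v_R².
√(D_R² + v_R²x²) = √(0.001217² + 0.002017² × 24.8²) = 0.05004; v_R² = 4.068e-06.
t = (0.05004 − 0.001217)/4.068e-06 = 12000 days.

12000 days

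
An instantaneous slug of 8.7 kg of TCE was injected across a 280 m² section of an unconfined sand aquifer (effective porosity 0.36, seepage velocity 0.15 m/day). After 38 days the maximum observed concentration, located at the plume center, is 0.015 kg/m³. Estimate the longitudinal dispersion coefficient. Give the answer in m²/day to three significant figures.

0.0693 m²/day

At the plume center C_max = M/(n_e·A·√(4πDt)), so D = M²/(4πt·(n_e·A·C_max)²).
n_e·A·C_max = 0.36 × 280 × 0.015 = 1.512 kg/m.
D = 8.7²/(4π × 38 × 1.512²) = 0.0693 m²/day.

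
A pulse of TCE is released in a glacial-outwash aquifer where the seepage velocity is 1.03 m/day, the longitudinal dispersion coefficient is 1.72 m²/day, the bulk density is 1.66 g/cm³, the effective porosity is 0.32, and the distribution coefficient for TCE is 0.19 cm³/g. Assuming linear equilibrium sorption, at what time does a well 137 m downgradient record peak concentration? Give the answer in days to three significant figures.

Retardation factor R = 1 + ρ_b·K_d/n = 1 + 1.66 × 0.19/0.32 = 1.986.
Sorption retards both mechanisms: v_R = v/R = 0.5186 m/day, D_R = D/R = 0.8661 m²/day.
Peak time from v_R²t² + 2D_R t − x² = 0: t = (√(D_R² + v_R²x²) − D_R)/v_R².
√(D_R² + v_R²x²) = √(0.8661² + 0.5186² × 137²) = 71.05; v_R² = 0.2689.
t = (71.05 − 0.8661)/0.2689 = 261 days.

261 days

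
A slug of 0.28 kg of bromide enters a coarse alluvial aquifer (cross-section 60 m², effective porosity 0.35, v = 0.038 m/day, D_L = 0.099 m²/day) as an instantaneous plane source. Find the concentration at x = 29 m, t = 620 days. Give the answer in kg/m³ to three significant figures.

0.000426 kg/m³

For an instantaneous plane source, C(x,t) = M/(n_e·A·√(4πDt)) · exp(−(x−vt)²/(4Dt)), with n_e·A the pore (flow) area.
Plume center vt = 0.038 × 620 = 23.56 m, so the well at 29 m is 5.44 m downgradient of the peak.
√(4πDt) = 27.77 m, giving peak height M/(n_e·A·√(4πDt)) = 0.28/(0.35 × 60 × 27.77) = 0.0004801 kg/m³.
(x−vt)²/(4Dt) = (5.44)²/(4 × 0.099 × 620) = 0.1205; exp(−0.1205) = 0.8865.
C = 0.0004801 × 0.8865 = 0.000426 kg/m³.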